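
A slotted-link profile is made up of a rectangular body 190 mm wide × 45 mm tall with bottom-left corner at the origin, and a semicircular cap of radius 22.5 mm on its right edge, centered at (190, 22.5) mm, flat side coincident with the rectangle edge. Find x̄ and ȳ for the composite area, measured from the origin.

rectangular body: A = 190 × 45 = 8550.00, centroid at (95.00, 22.50).
semicircular end: A = ½π·22.5² = 795.22, centroid at (199.55, 22.50).
ΣA = 9345.22 mm², ΣAx̄ = 970934.72 mm³, ΣAȳ = 210267.35 mm³.
x̄ = 970934.72/9345.22 = 103.90 mm; ȳ = 210267.35/9345.22 = 22.50 mm.

x̄ = 103.90 mm, ȳ = 22.50 mm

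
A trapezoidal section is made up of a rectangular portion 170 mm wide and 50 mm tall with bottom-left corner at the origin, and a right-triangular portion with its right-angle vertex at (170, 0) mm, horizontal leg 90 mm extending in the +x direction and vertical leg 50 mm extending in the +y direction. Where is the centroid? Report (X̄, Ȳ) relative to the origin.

X̄ = 109.07 mm, Ȳ = 23.26 mm

rectangular portion: A = 170 × 50 = 8500.00, centroid at (85.00, 25.00).
triangular portion: A = ½·90·50 = 2250.00, centroid at (200.00, 16.67).
ΣA = 10750.00 mm²
ΣAX̄ = (8500.00)(85.00) + (2250.00)(200.00) = 1172500.00 mm³
ΣAȲ = (8500.00)(25.00) + (2250.00)(16.67) = 250000.00 mm³
X̄ = 1172500.00 / 10750.00 = 109.07 mm
Ȳ = 250000.00 / 10750.00 = 23.26 mm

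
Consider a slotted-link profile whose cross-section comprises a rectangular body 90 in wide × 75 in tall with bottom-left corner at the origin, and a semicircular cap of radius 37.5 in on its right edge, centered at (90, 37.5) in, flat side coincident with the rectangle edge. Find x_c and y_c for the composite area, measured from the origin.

x_c = 60.02 in, y_c = 37.50 in

rectangular body: A = 90 × 75 = 6750.00, centroid at (45.00, 37.50).
semicircular end: A = ½π·37.5² = 2208.93, centroid at (105.92, 37.50).
ΣA = 8958.93 in²
ΣAx_c = (6750.00)(45.00) + (2208.93)(105.92) = 537710.16 in³
ΣAy_c = (6750.00)(37.50) + (2208.93)(37.50) = 335959.96 in³
x_c = 537710.16 / 8958.93 = 60.02 in
y_c = 335959.96 / 8958.93 = 37.50 in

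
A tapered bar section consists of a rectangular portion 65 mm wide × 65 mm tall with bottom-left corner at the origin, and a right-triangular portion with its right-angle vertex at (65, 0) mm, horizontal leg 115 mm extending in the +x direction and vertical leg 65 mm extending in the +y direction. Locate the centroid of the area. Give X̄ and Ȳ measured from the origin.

X̄ = 65.75 mm, Ȳ = 27.41 mm

Part | A | x̄ᵢ | ȳᵢ | A·x̄ᵢ | A·ȳᵢ
rectangular portion | 4225.00 | 32.50 | 32.50 | 137312.50 | 137312.50
triangular portion | 3737.50 | 103.33 | 21.67 | 386208.33 | 80979.17
Σ | 7962.50 |  |  | 523520.83 | 218291.67
X̄ = 523520.83 / 7962.50 = 65.75 mm
Ȳ = 218291.67 / 7962.50 = 27.41 mm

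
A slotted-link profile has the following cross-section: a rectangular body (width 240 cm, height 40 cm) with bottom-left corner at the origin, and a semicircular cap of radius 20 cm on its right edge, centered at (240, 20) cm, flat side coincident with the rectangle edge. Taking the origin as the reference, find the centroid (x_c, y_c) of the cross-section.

rectangular body: A = 240 × 40 = 9600.00, centroid at (120.00, 20.00).
semicircular end: A = ½π·20² = 628.32, centroid at (248.49, 20.00).
ΣA = 10228.32 cm²
ΣAx_c = (9600.00)(120.00) + (628.32)(248.49) = 1308129.78 cm³
ΣAy_c = (9600.00)(20.00) + (628.32)(20.00) = 204566.37 cm³
x_c = 1308129.78 / 10228.32 = 127.89 cm
y_c = 204566.37 / 10228.32 = 20.00 cm

x_c = 127.89 cm, y_c = 20.00 cm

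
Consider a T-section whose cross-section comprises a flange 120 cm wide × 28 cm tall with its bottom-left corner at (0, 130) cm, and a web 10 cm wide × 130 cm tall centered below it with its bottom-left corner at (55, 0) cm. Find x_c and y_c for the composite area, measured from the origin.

x_c = 60.00 cm, y_c = 121.96 cm

web: A = 10 × 130 = 1300.00, centroid at (60.00, 65.00).
flange: A = 120 × 28 = 3360.00, centroid at (60.00, 144.00).
ΣA = 4660.00 cm²
ΣAx_c = (1300.00)(60.00) + (3360.00)(60.00) = 279600.00 cm³
ΣAy_c = (1300.00)(65.00) + (3360.00)(144.00) = 568340.00 cm³
x_c = 279600.00 / 4660.00 = 60.00 cm
y_c = 568340.00 / 4660.00 = 121.96 cm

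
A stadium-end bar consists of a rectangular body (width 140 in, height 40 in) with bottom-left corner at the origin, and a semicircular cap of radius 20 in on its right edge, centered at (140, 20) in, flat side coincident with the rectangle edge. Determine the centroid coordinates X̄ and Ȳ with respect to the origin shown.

X̄ = 77.92 in, Ȳ = 20.00 in

Part | A | x̄ᵢ | ȳᵢ | A·x̄ᵢ | A·ȳᵢ
rectangular body | 5600.00 | 70.00 | 20.00 | 392000.00 | 112000.00
semicircular end | 628.32 | 148.49 | 20.00 | 93297.93 | 12566.37
Σ | 6228.32 |  |  | 485297.93 | 124566.37
X̄ = 485297.93 / 6228.32 = 77.92 in
Ȳ = 124566.37 / 6228.32 = 20.00 in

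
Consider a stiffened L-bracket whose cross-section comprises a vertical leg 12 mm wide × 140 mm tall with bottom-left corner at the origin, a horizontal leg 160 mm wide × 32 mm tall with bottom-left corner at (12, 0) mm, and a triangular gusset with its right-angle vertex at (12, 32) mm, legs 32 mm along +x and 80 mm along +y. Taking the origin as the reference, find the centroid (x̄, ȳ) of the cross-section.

x̄ = 63.14 mm, ȳ = 33.99 mm

vertical leg: A = 12 × 140 = 1680.00, centroid at (6.00, 70.00).
horizontal leg: A = 160 × 32 = 5120.00, centroid at (92.00, 16.00).
gusset: A = ½·32·80 = 1280.00, centroid at (22.67, 58.67).
ΣA = 8080.00 mm², ΣAx̄ = 510133.33 mm³, ΣAȳ = 274613.33 mm³.
x̄ = 510133.33/8080.00 = 63.14 mm; ȳ = 274613.33/8080.00 = 33.99 mm.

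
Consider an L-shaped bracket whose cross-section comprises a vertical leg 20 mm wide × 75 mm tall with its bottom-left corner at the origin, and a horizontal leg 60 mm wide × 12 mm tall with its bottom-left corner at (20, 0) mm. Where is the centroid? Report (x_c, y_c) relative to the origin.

vertical leg: A = 20 × 75 = 1500.00, centroid at (10.00, 37.50).
horizontal leg: A = 60 × 12 = 720.00, centroid at (50.00, 6.00).
ΣA = 2220.00 mm², ΣAx_c = 51000.00 mm³, ΣAy_c = 60570.00 mm³.
x_c = 51000.00/2220.00 = 22.97 mm; y_c = 60570.00/2220.00 = 27.28 mm.

x_c = 22.97 mm, y_c = 27.28 mm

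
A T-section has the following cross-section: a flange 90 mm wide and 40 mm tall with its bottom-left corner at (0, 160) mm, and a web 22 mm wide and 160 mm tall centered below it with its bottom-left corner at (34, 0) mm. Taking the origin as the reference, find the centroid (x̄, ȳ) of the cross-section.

web: A = 22 × 160 = 3520.00, centroid at (45.00, 80.00).
flange: A = 90 × 40 = 3600.00, centroid at (45.00, 180.00).
ΣA = 7120.00 mm², ΣAx̄ = 320400.00 mm³, ΣAȳ = 929600.00 mm³.
x̄ = 320400.00/7120.00 = 45.00 mm; ȳ = 929600.00/7120.00 = 130.56 mm.

x̄ = 45.00 mm, ȳ = 130.56 mm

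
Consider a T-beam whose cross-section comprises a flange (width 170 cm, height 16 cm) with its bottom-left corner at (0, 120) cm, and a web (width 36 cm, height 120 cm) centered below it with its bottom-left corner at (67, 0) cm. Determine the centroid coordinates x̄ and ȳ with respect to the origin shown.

web: A = 36 × 120 = 4320.00, centroid at (85.00, 60.00).
flange: A = 170 × 16 = 2720.00, centroid at (85.00, 128.00).
ΣA = 7040.00 cm²
ΣAx̄ = (4320.00)(85.00) + (2720.00)(85.00) = 598400.00 cm³
ΣAȳ = (4320.00)(60.00) + (2720.00)(128.00) = 607360.00 cm³
x̄ = 598400.00 / 7040.00 = 85.00 cm
ȳ = 607360.00 / 7040.00 = 86.27 cm

x̄ = 85.00 cm, ȳ = 86.27 cm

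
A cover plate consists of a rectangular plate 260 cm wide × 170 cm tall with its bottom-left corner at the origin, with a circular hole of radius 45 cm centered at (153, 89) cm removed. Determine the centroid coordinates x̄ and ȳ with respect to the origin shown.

Part | A | x̄ᵢ | ȳᵢ | A·x̄ᵢ | A·ȳᵢ
plate | 44200.00 | 130.00 | 85.00 | 5746000.00 | 3757000.00
hole | -6361.73 | 153.00 | 89.00 | -973343.94 | -566193.54
Σ | 37838.27 |  |  | 4772656.06 | 3190806.46
x̄ = 4772656.06 / 37838.27 = 126.13 cm
ȳ = 3190806.46 / 37838.27 = 84.33 cm

x̄ = 126.13 cm, ȳ = 84.33 cm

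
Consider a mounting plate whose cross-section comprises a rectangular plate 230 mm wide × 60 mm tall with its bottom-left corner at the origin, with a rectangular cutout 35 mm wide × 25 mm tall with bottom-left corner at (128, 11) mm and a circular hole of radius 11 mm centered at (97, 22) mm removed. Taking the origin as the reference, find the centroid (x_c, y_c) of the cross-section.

x_c = 113.42 mm, y_c = 30.70 mm

plate: A = 230 × 60 = 13800.00, centroid at (115.00, 30.00).
hole 1: A = −(35 × 25) = -875.00, centroid at (145.50, 23.50).
hole 2: A = −π·11² = -380.13, centroid at (97.00, 22.00).
ΣA = 12544.87 mm², ΣAx_c = 1422814.63 mm³, ΣAy_c = 385074.58 mm³.
x_c = 1422814.63/12544.87 = 113.42 mm; y_c = 385074.58/12544.87 = 30.70 mm.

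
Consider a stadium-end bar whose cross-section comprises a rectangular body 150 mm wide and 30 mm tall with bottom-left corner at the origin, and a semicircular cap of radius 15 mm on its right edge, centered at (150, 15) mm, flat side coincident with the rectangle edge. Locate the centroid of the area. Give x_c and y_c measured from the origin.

x_c = 80.93 mm, y_c = 15.00 mm

rectangular body: A = 150 × 30 = 4500.00, centroid at (75.00, 15.00).
semicircular end: A = ½π·15² = 353.43, centroid at (156.37, 15.00).
ΣA = 4853.43 mm²
ΣAx_c = (4500.00)(75.00) + (353.43)(156.37) = 392764.38 mm³
ΣAy_c = (4500.00)(15.00) + (353.43)(15.00) = 72801.44 mm³
x_c = 392764.38 / 4853.43 = 80.93 mm
y_c = 72801.44 / 4853.43 = 15.00 mm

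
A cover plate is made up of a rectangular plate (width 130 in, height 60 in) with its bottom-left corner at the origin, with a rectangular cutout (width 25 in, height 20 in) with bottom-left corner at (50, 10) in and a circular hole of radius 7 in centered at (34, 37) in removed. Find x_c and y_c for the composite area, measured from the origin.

x_c = 65.84 in, y_c = 30.55 in

plate: A = 130 × 60 = 7800.00, centroid at (65.00, 30.00).
hole 1: A = −(25 × 20) = -500.00, centroid at (62.50, 20.00).
hole 2: A = −π·7² = -153.94, centroid at (34.00, 37.00).
ΣA = 7146.06 in²
ΣAx_c = (7800.00)(65.00) + (-500.00)(62.50) + (-153.94)(34.00) = 470516.11 in³
ΣAy_c = (7800.00)(30.00) + (-500.00)(20.00) + (-153.94)(37.00) = 218304.29 in³
x_c = 470516.11 / 7146.06 = 65.84 in
y_c = 218304.29 / 7146.06 = 30.55 in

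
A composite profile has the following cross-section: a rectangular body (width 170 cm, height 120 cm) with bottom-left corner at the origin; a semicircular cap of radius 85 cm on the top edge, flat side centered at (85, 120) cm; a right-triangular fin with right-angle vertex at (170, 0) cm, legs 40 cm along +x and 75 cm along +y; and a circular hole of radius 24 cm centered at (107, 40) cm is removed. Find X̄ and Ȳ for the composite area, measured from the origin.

X̄ = 88.43 cm, Ȳ = 94.16 cm

rectangular body: A = 170 × 120 = 20400.00, centroid at (85.00, 60.00).
semicircular top: A = ½π·85² = 11349.00, centroid at (85.00, 156.08).
triangular fin: A = ½·40·75 = 1500.00, centroid at (183.33, 25.00).
hole: A = −π·24² = -1809.56, centroid at (107.00, 40.00).
ΣA = 31439.45 cm²
ΣAX̄ = (20400.00)(85.00) + (11349.00)(85.00) + (1500.00)(183.33) + (-1809.56)(107.00) = 2780042.66 cm³
ΣAȲ = (20400.00)(60.00) + (11349.00)(156.08) + (1500.00)(25.00) + (-1809.56)(40.00) = 2960414.79 cm³
X̄ = 2780042.66 / 31439.45 = 88.43 cm
Ȳ = 2960414.79 / 31439.45 = 94.16 cm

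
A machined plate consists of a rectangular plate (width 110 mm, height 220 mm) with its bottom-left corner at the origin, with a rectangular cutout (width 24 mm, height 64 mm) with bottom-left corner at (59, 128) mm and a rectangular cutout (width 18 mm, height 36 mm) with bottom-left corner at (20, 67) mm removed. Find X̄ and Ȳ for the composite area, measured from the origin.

plate: A = 110 × 220 = 24200.00, centroid at (55.00, 110.00).
hole 1: A = −(24 × 64) = -1536.00, centroid at (71.00, 160.00).
hole 2: A = −(18 × 36) = -648.00, centroid at (29.00, 85.00).
ΣA = 22016.00 mm²
ΣAX̄ = (24200.00)(55.00) + (-1536.00)(71.00) + (-648.00)(29.00) = 1203152.00 mm³
ΣAȲ = (24200.00)(110.00) + (-1536.00)(160.00) + (-648.00)(85.00) = 2361160.00 mm³
X̄ = 1203152.00 / 22016.00 = 54.65 mm
Ȳ = 2361160.00 / 22016.00 = 107.25 mm

X̄ = 54.65 mm, Ȳ = 107.25 mm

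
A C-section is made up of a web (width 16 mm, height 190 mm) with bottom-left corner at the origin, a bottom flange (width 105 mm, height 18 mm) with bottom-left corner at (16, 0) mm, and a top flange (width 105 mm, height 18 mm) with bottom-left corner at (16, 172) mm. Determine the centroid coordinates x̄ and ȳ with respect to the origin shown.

Part | A | x̄ᵢ | ȳᵢ | A·x̄ᵢ | A·ȳᵢ
web | 3040.00 | 8.00 | 95.00 | 24320.00 | 288800.00
bottom flange | 1890.00 | 68.50 | 9.00 | 129465.00 | 17010.00
top flange | 1890.00 | 68.50 | 181.00 | 129465.00 | 342090.00
Σ | 6820.00 |  |  | 283250.00 | 647900.00
x̄ = 283250.00 / 6820.00 = 41.53 mm
ȳ = 647900.00 / 6820.00 = 95.00 mm

x̄ = 41.53 mm, ȳ = 95.00 mm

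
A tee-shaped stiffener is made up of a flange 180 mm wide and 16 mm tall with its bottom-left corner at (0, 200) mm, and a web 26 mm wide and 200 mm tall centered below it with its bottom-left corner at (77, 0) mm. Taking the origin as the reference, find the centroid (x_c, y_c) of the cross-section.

Part | A | x̄ᵢ | ȳᵢ | A·x̄ᵢ | A·ȳᵢ
web | 5200.00 | 90.00 | 100.00 | 468000.00 | 520000.00
flange | 2880.00 | 90.00 | 208.00 | 259200.00 | 599040.00
Σ | 8080.00 |  |  | 727200.00 | 1119040.00
x_c = 727200.00 / 8080.00 = 90.00 mm
y_c = 1119040.00 / 8080.00 = 138.50 mm

x_c = 90.00 mm, y_c = 138.50 mm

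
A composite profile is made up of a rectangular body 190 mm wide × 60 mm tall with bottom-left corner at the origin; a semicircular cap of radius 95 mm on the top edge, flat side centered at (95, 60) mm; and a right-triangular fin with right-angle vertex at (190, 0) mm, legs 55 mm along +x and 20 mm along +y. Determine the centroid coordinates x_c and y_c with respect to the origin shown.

rectangular body: A = 190 × 60 = 11400.00, centroid at (95.00, 30.00).
semicircular top: A = ½π·95² = 14176.44, centroid at (95.00, 100.32).
triangular fin: A = ½·55·20 = 550.00, centroid at (208.33, 6.67).
ΣA = 26126.44 mm²
ΣAx_c = (11400.00)(95.00) + (14176.44)(95.00) + (550.00)(208.33) = 2544344.83 mm³
ΣAy_c = (11400.00)(30.00) + (14176.44)(100.32) + (550.00)(6.67) = 1767836.21 mm³
x_c = 2544344.83 / 26126.44 = 97.39 mm
y_c = 1767836.21 / 26126.44 = 67.66 mm

x_c = 97.39 mm, y_c = 67.66 mm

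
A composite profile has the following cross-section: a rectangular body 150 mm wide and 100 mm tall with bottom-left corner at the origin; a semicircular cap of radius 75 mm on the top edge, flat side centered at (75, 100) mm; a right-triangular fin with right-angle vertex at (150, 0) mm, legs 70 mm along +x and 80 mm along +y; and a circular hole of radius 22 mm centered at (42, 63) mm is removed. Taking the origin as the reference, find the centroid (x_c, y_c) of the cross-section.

rectangular body: A = 150 × 100 = 15000.00, centroid at (75.00, 50.00).
semicircular top: A = ½π·75² = 8835.73, centroid at (75.00, 131.83).
triangular fin: A = ½·70·80 = 2800.00, centroid at (173.33, 26.67).
hole: A = −π·22² = -1520.53, centroid at (42.00, 63.00).
ΣA = 25115.20 mm², ΣAx_c = 2209150.74 mm³, ΣAy_c = 1893696.16 mm³.
x_c = 2209150.74/25115.20 = 87.96 mm; y_c = 1893696.16/25115.20 = 75.40 mm.

x_c = 87.96 mm, y_c = 75.40 mm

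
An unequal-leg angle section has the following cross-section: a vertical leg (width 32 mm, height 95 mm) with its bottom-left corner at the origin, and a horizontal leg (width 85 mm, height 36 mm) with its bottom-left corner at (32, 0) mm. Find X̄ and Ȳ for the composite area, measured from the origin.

vertical leg: A = 32 × 95 = 3040.00, centroid at (16.00, 47.50).
horizontal leg: A = 85 × 36 = 3060.00, centroid at (74.50, 18.00).
ΣA = 6100.00 mm², ΣAX̄ = 276610.00 mm³, ΣAȲ = 199480.00 mm³.
X̄ = 276610.00/6100.00 = 45.35 mm; Ȳ = 199480.00/6100.00 = 32.70 mm.

X̄ = 45.35 mm, Ȳ = 32.70 mm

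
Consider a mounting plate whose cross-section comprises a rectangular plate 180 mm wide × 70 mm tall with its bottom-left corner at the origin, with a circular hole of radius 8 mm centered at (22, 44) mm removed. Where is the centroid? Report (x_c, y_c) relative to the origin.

x_c = 91.10 mm, y_c = 34.85 mm

plate: A = 180 × 70 = 12600.00, centroid at (90.00, 35.00).
hole: A = −π·8² = -201.06, centroid at (22.00, 44.00).
ΣA = 12398.94 mm², ΣAx_c = 1129576.64 mm³, ΣAy_c = 432153.28 mm³.
x_c = 1129576.64/12398.94 = 91.10 mm; y_c = 432153.28/12398.94 = 34.85 mm.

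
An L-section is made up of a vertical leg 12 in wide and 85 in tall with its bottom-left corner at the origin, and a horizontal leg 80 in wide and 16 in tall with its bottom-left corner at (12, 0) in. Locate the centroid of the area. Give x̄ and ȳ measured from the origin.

Part | A | x̄ᵢ | ȳᵢ | A·x̄ᵢ | A·ȳᵢ
vertical leg | 1020.00 | 6.00 | 42.50 | 6120.00 | 43350.00
horizontal leg | 1280.00 | 52.00 | 8.00 | 66560.00 | 10240.00
Σ | 2300.00 |  |  | 72680.00 | 53590.00
x̄ = 72680.00 / 2300.00 = 31.60 in
ȳ = 53590.00 / 2300.00 = 23.30 in

x̄ = 31.60 in, ȳ = 23.30 in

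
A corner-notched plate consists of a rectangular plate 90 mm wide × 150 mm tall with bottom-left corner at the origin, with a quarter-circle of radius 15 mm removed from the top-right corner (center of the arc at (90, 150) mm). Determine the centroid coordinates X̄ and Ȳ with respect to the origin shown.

plate: A = 90 × 150 = 13500.00, centroid at (45.00, 75.00).
removed quarter-circle: A = −¼π·15² = -176.71, centroid at (83.63, 143.63).
ΣA = 13323.29 mm², ΣAX̄ = 592720.69 mm³, ΣAȲ = 987117.81 mm³.
X̄ = 592720.69/13323.29 = 44.49 mm; Ȳ = 987117.81/13323.29 = 74.09 mm.

X̄ = 44.49 mm, Ȳ = 74.09 mm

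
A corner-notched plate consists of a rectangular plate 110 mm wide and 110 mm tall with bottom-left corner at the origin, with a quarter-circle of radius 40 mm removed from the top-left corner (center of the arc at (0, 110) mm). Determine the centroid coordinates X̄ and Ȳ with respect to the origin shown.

X̄ = 59.41 mm, Ȳ = 50.59 mm

Part | A | x̄ᵢ | ȳᵢ | A·x̄ᵢ | A·ȳᵢ
plate | 12100.00 | 55.00 | 55.00 | 665500.00 | 665500.00
removed quarter-circle | -1256.64 | 16.98 | 93.02 | -21333.33 | -116896.74
Σ | 10843.36 |  |  | 644166.67 | 548603.26
X̄ = 644166.67 / 10843.36 = 59.41 mm
Ȳ = 548603.26 / 10843.36 = 50.59 mm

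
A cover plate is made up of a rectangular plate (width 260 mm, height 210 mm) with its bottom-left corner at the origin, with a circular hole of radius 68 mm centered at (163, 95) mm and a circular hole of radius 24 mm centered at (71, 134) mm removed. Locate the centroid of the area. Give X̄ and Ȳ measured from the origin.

X̄ = 120.26 mm, Ȳ = 107.43 mm

Part | A | x̄ᵢ | ȳᵢ | A·x̄ᵢ | A·ȳᵢ
plate | 54600.00 | 130.00 | 105.00 | 7098000.00 | 5733000.00
hole 1 | -14526.72 | 163.00 | 95.00 | -2367856.08 | -1380038.82
hole 2 | -1809.56 | 71.00 | 134.00 | -128478.57 | -242480.69
Σ | 38263.72 |  |  | 4601665.34 | 4110480.49
X̄ = 4601665.34 / 38263.72 = 120.26 mm
Ȳ = 4110480.49 / 38263.72 = 107.43 mm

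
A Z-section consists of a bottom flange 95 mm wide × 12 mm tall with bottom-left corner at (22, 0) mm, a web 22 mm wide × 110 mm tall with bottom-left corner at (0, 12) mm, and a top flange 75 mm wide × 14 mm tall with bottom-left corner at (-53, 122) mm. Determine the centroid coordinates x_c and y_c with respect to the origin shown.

x_c = 19.43 mm, y_c = 66.04 mm

bottom flange: A = 95 × 12 = 1140.00, centroid at (69.50, 6.00).
web: A = 22 × 110 = 2420.00, centroid at (11.00, 67.00).
top flange: A = 75 × 14 = 1050.00, centroid at (-15.50, 129.00).
ΣA = 4610.00 mm²
ΣAx_c = (1140.00)(69.50) + (2420.00)(11.00) + (1050.00)(-15.50) = 89575.00 mm³
ΣAy_c = (1140.00)(6.00) + (2420.00)(67.00) + (1050.00)(129.00) = 304430.00 mm³
x_c = 89575.00 / 4610.00 = 19.43 mm
y_c = 304430.00 / 4610.00 = 66.04 mm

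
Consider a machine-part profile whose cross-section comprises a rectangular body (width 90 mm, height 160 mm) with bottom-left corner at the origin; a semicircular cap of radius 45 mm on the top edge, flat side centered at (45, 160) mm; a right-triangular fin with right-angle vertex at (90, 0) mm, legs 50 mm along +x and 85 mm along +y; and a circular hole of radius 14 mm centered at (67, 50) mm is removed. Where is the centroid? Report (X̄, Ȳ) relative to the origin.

rectangular body: A = 90 × 160 = 14400.00, centroid at (45.00, 80.00).
semicircular top: A = ½π·45² = 3180.86, centroid at (45.00, 179.10).
triangular fin: A = ½·50·85 = 2125.00, centroid at (106.67, 28.33).
hole: A = −π·14² = -615.75, centroid at (67.00, 50.00).
ΣA = 19090.11 mm², ΣAX̄ = 976550.09 mm³, ΣAȲ = 1751108.74 mm³.
X̄ = 976550.09/19090.11 = 51.15 mm; Ȳ = 1751108.74/19090.11 = 91.73 mm.

X̄ = 51.15 mm, Ȳ = 91.73 mm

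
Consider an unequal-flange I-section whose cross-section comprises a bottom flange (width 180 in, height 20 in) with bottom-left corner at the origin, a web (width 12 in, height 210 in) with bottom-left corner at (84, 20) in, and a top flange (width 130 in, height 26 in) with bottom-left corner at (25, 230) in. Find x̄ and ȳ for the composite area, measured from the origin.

bottom flange: A = 180 × 20 = 3600.00, centroid at (90.00, 10.00).
web: A = 12 × 210 = 2520.00, centroid at (90.00, 125.00).
top flange: A = 130 × 26 = 3380.00, centroid at (90.00, 243.00).
ΣA = 9500.00 in²
ΣAx̄ = (3600.00)(90.00) + (2520.00)(90.00) + (3380.00)(90.00) = 855000.00 in³
ΣAȳ = (3600.00)(10.00) + (2520.00)(125.00) + (3380.00)(243.00) = 1172340.00 in³
x̄ = 855000.00 / 9500.00 = 90.00 in
ȳ = 1172340.00 / 9500.00 = 123.40 in

x̄ = 90.00 in, ȳ = 123.40 in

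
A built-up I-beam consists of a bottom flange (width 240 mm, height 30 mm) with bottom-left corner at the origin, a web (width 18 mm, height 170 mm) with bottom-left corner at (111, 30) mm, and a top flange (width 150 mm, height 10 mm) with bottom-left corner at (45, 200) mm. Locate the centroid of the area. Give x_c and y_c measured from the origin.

bottom flange: A = 240 × 30 = 7200.00, centroid at (120.00, 15.00).
web: A = 18 × 170 = 3060.00, centroid at (120.00, 115.00).
top flange: A = 150 × 10 = 1500.00, centroid at (120.00, 205.00).
ΣA = 11760.00 mm²
ΣAx_c = (7200.00)(120.00) + (3060.00)(120.00) + (1500.00)(120.00) = 1411200.00 mm³
ΣAy_c = (7200.00)(15.00) + (3060.00)(115.00) + (1500.00)(205.00) = 767400.00 mm³
x_c = 1411200.00 / 11760.00 = 120.00 mm
y_c = 767400.00 / 11760.00 = 65.26 mm

x_c = 120.00 mm, y_c = 65.26 mm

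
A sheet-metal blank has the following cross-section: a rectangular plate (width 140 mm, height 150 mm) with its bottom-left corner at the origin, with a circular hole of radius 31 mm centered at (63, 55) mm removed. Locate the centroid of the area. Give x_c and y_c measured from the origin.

x_c = 71.18 mm, y_c = 78.36 mm

plate: A = 140 × 150 = 21000.00, centroid at (70.00, 75.00).
hole: A = −π·31² = -3019.07, centroid at (63.00, 55.00).
ΣA = 17980.93 mm²
ΣAx_c = (21000.00)(70.00) + (-3019.07)(63.00) = 1279798.56 mm³
ΣAy_c = (21000.00)(75.00) + (-3019.07)(55.00) = 1408951.12 mm³
x_c = 1279798.56 / 17980.93 = 71.18 mm
y_c = 1408951.12 / 17980.93 = 78.36 mm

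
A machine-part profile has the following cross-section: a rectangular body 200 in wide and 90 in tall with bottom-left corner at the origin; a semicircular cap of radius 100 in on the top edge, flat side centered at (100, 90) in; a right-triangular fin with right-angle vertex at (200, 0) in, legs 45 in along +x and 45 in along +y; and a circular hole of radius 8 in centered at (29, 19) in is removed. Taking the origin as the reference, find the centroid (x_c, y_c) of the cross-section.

Part | A | x̄ᵢ | ȳᵢ | A·x̄ᵢ | A·ȳᵢ
rectangular body | 18000.00 | 100.00 | 45.00 | 1800000.00 | 810000.00
semicircular top | 15707.96 | 100.00 | 132.44 | 1570796.33 | 2080383.36
triangular fin | 1012.50 | 215.00 | 15.00 | 217687.50 | 15187.50
hole | -201.06 | 29.00 | 19.00 | -5830.80 | -3820.18
Σ | 34519.40 |  |  | 3582653.03 | 2901750.68
x_c = 3582653.03 / 34519.40 = 103.79 in
y_c = 2901750.68 / 34519.40 = 84.06 in

x_c = 103.79 in, y_c = 84.06 in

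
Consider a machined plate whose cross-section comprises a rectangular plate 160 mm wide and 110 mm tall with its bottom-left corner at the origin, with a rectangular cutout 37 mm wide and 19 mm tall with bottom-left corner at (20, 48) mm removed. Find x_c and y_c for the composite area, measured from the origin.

plate: A = 160 × 110 = 17600.00, centroid at (80.00, 55.00).
hole: A = −(37 × 19) = -703.00, centroid at (38.50, 57.50).
ΣA = 16897.00 mm², ΣAx_c = 1380934.50 mm³, ΣAy_c = 927577.50 mm³.
x_c = 1380934.50/16897.00 = 81.73 mm; y_c = 927577.50/16897.00 = 54.90 mm.

x_c = 81.73 mm, y_c = 54.90 mm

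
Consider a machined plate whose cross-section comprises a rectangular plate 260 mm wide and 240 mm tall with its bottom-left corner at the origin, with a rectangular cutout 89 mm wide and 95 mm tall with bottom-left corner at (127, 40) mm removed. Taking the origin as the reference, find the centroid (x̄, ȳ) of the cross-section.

x̄ = 123.50 mm, ȳ = 125.09 mm

plate: A = 260 × 240 = 62400.00, centroid at (130.00, 120.00).
hole: A = −(89 × 95) = -8455.00, centroid at (171.50, 87.50).
ΣA = 53945.00 mm², ΣAx̄ = 6661967.50 mm³, ΣAȳ = 6748187.50 mm³.
x̄ = 6661967.50/53945.00 = 123.50 mm; ȳ = 6748187.50/53945.00 = 125.09 mm.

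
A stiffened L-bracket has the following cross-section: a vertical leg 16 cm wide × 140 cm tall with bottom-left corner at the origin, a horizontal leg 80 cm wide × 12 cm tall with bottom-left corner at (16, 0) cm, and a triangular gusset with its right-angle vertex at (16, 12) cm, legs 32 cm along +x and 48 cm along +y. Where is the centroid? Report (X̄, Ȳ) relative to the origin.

vertical leg: A = 16 × 140 = 2240.00, centroid at (8.00, 70.00).
horizontal leg: A = 80 × 12 = 960.00, centroid at (56.00, 6.00).
gusset: A = ½·32·48 = 768.00, centroid at (26.67, 28.00).
ΣA = 3968.00 cm², ΣAX̄ = 92160.00 cm³, ΣAȲ = 184064.00 cm³.
X̄ = 92160.00/3968.00 = 23.23 cm; Ȳ = 184064.00/3968.00 = 46.39 cm.

X̄ = 23.23 cm, Ȳ = 46.39 cm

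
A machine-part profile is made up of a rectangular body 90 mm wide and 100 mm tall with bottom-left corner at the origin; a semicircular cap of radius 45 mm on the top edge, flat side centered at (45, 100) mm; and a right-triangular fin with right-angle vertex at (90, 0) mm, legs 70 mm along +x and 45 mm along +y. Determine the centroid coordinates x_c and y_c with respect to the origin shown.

rectangular body: A = 90 × 100 = 9000.00, centroid at (45.00, 50.00).
semicircular top: A = ½π·45² = 3180.86, centroid at (45.00, 119.10).
triangular fin: A = ½·70·45 = 1575.00, centroid at (113.33, 15.00).
ΣA = 13755.86 mm²
ΣAx_c = (9000.00)(45.00) + (3180.86)(45.00) + (1575.00)(113.33) = 726638.82 mm³
ΣAy_c = (9000.00)(50.00) + (3180.86)(119.10) + (1575.00)(15.00) = 852461.26 mm³
x_c = 726638.82 / 13755.86 = 52.82 mm
y_c = 852461.26 / 13755.86 = 61.97 mm

x_c = 52.82 mm, y_c = 61.97 mm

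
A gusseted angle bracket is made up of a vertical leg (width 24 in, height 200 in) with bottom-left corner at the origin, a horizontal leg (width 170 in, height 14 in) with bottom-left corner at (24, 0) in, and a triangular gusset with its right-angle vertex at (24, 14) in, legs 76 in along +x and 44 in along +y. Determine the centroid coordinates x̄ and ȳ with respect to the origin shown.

x̄ = 45.13 in, ȳ = 61.52 in

Part | A | x̄ᵢ | ȳᵢ | A·x̄ᵢ | A·ȳᵢ
vertical leg | 4800.00 | 12.00 | 100.00 | 57600.00 | 480000.00
horizontal leg | 2380.00 | 109.00 | 7.00 | 259420.00 | 16660.00
gusset | 1672.00 | 49.33 | 28.67 | 82485.33 | 47930.67
Σ | 8852.00 |  |  | 399505.33 | 544590.67
x̄ = 399505.33 / 8852.00 = 45.13 in
ȳ = 544590.67 / 8852.00 = 61.52 in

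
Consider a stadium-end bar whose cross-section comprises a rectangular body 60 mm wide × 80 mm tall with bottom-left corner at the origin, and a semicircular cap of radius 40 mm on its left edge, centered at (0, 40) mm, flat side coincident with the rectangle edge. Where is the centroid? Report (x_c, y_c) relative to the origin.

x_c = 13.86 mm, y_c = 40.00 mm

rectangular body: A = 60 × 80 = 4800.00, centroid at (30.00, 40.00).
semicircular end: A = ½π·40² = 2513.27, centroid at (-16.98, 40.00).
ΣA = 7313.27 mm²
ΣAx_c = (4800.00)(30.00) + (2513.27)(-16.98) = 101333.33 mm³
ΣAy_c = (4800.00)(40.00) + (2513.27)(40.00) = 292530.96 mm³
x_c = 101333.33 / 7313.27 = 13.86 mm
y_c = 292530.96 / 7313.27 = 40.00 mm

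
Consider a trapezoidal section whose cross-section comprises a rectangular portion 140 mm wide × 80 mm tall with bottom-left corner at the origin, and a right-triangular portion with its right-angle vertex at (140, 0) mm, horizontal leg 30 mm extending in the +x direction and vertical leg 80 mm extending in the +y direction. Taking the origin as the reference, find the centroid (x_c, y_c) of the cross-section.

rectangular portion: A = 140 × 80 = 11200.00, centroid at (70.00, 40.00).
triangular portion: A = ½·30·80 = 1200.00, centroid at (150.00, 26.67).
ΣA = 12400.00 mm²
ΣAx_c = (11200.00)(70.00) + (1200.00)(150.00) = 964000.00 mm³
ΣAy_c = (11200.00)(40.00) + (1200.00)(26.67) = 480000.00 mm³
x_c = 964000.00 / 12400.00 = 77.74 mm
y_c = 480000.00 / 12400.00 = 38.71 mm

x_c = 77.74 mm, y_c = 38.71 mm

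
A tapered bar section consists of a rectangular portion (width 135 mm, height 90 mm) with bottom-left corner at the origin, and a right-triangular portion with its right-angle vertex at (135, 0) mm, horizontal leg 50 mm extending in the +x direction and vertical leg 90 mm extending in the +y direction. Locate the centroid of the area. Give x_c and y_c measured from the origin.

rectangular portion: A = 135 × 90 = 12150.00, centroid at (67.50, 45.00).
triangular portion: A = ½·50·90 = 2250.00, centroid at (151.67, 30.00).
ΣA = 14400.00 mm², ΣAx_c = 1161375.00 mm³, ΣAy_c = 614250.00 mm³.
x_c = 1161375.00/14400.00 = 80.65 mm; y_c = 614250.00/14400.00 = 42.66 mm.

x_c = 80.65 mm, y_c = 42.66 mm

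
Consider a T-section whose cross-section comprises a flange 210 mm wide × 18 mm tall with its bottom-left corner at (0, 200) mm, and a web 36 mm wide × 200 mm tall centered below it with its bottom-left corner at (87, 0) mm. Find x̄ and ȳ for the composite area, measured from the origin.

web: A = 36 × 200 = 7200.00, centroid at (105.00, 100.00).
flange: A = 210 × 18 = 3780.00, centroid at (105.00, 209.00).
ΣA = 10980.00 mm², ΣAx̄ = 1152900.00 mm³, ΣAȳ = 1510020.00 mm³.
x̄ = 1152900.00/10980.00 = 105.00 mm; ȳ = 1510020.00/10980.00 = 137.52 mm.

x̄ = 105.00 mm, ȳ = 137.52 mm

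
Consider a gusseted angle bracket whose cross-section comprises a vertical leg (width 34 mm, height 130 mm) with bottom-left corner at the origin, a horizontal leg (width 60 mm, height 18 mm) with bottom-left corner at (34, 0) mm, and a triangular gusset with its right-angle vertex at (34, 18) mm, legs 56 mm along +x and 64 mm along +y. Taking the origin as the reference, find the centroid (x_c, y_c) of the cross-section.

vertical leg: A = 34 × 130 = 4420.00, centroid at (17.00, 65.00).
horizontal leg: A = 60 × 18 = 1080.00, centroid at (64.00, 9.00).
gusset: A = ½·56·64 = 1792.00, centroid at (52.67, 39.33).
ΣA = 7292.00 mm²
ΣAx_c = (4420.00)(17.00) + (1080.00)(64.00) + (1792.00)(52.67) = 238638.67 mm³
ΣAy_c = (4420.00)(65.00) + (1080.00)(9.00) + (1792.00)(39.33) = 367505.33 mm³
x_c = 238638.67 / 7292.00 = 32.73 mm
y_c = 367505.33 / 7292.00 = 50.40 mm

x_c = 32.73 mm, y_c = 50.40 mm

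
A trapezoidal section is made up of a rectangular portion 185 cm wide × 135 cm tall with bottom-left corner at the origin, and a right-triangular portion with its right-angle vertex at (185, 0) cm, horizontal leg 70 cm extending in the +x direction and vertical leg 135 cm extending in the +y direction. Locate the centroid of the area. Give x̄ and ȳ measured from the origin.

x̄ = 110.93 cm, ȳ = 63.92 cm

Part | A | x̄ᵢ | ȳᵢ | A·x̄ᵢ | A·ȳᵢ
rectangular portion | 24975.00 | 92.50 | 67.50 | 2310187.50 | 1685812.50
triangular portion | 4725.00 | 208.33 | 45.00 | 984375.00 | 212625.00
Σ | 29700.00 |  |  | 3294562.50 | 1898437.50
x̄ = 3294562.50 / 29700.00 = 110.93 cm
ȳ = 1898437.50 / 29700.00 = 63.92 cm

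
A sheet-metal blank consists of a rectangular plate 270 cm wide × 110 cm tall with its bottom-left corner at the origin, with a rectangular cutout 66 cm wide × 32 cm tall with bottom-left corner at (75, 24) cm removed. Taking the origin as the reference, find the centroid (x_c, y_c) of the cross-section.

plate: A = 270 × 110 = 29700.00, centroid at (135.00, 55.00).
hole: A = −(66 × 32) = -2112.00, centroid at (108.00, 40.00).
ΣA = 27588.00 cm², ΣAx_c = 3781404.00 cm³, ΣAy_c = 1549020.00 cm³.
x_c = 3781404.00/27588.00 = 137.07 cm; y_c = 1549020.00/27588.00 = 56.15 cm.

x_c = 137.07 cm, y_c = 56.15 cm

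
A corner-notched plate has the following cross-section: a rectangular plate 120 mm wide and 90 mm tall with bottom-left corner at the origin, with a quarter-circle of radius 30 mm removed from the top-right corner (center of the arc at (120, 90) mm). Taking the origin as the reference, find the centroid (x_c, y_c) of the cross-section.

plate: A = 120 × 90 = 10800.00, centroid at (60.00, 45.00).
removed quarter-circle: A = −¼π·30² = -706.86, centroid at (107.27, 77.27).
ΣA = 10093.14 mm², ΣAx_c = 572177.00 mm³, ΣAy_c = 431382.75 mm³.
x_c = 572177.00/10093.14 = 56.69 mm; y_c = 431382.75/10093.14 = 42.74 mm.

x_c = 56.69 mm, y_c = 42.74 mm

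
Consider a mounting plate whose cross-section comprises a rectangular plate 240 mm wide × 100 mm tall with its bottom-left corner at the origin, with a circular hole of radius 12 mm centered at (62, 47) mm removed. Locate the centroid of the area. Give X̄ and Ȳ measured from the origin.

plate: A = 240 × 100 = 24000.00, centroid at (120.00, 50.00).
hole: A = −π·12² = -452.39, centroid at (62.00, 47.00).
ΣA = 23547.61 mm², ΣAX̄ = 2851951.86 mm³, ΣAȲ = 1178737.70 mm³.
X̄ = 2851951.86/23547.61 = 121.11 mm; Ȳ = 1178737.70/23547.61 = 50.06 mm.

X̄ = 121.11 mm, Ȳ = 50.06 mm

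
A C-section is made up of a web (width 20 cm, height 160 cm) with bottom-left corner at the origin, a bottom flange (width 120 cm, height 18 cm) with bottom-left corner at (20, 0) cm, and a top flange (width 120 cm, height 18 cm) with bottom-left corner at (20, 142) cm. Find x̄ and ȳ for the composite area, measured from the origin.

Part | A | x̄ᵢ | ȳᵢ | A·x̄ᵢ | A·ȳᵢ
web | 3200.00 | 10.00 | 80.00 | 32000.00 | 256000.00
bottom flange | 2160.00 | 80.00 | 9.00 | 172800.00 | 19440.00
top flange | 2160.00 | 80.00 | 151.00 | 172800.00 | 326160.00
Σ | 7520.00 |  |  | 377600.00 | 601600.00
x̄ = 377600.00 / 7520.00 = 50.21 cm
ȳ = 601600.00 / 7520.00 = 80.00 cm

x̄ = 50.21 cm, ȳ = 80.00 cm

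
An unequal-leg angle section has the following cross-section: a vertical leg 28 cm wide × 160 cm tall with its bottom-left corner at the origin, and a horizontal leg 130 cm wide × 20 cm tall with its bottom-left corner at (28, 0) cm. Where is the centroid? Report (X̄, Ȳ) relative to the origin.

X̄ = 43.01 cm, Ȳ = 54.29 cm

vertical leg: A = 28 × 160 = 4480.00, centroid at (14.00, 80.00).
horizontal leg: A = 130 × 20 = 2600.00, centroid at (93.00, 10.00).
ΣA = 7080.00 cm², ΣAX̄ = 304520.00 cm³, ΣAȲ = 384400.00 cm³.
X̄ = 304520.00/7080.00 = 43.01 cm; Ȳ = 384400.00/7080.00 = 54.29 cm.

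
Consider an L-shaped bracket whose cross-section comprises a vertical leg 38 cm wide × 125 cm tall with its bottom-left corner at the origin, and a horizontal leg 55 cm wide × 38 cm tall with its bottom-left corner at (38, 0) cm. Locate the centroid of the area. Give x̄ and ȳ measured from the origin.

vertical leg: A = 38 × 125 = 4750.00, centroid at (19.00, 62.50).
horizontal leg: A = 55 × 38 = 2090.00, centroid at (65.50, 19.00).
ΣA = 6840.00 cm², ΣAx̄ = 227145.00 cm³, ΣAȳ = 336585.00 cm³.
x̄ = 227145.00/6840.00 = 33.21 cm; ȳ = 336585.00/6840.00 = 49.21 cm.

x̄ = 33.21 cm, ȳ = 49.21 cm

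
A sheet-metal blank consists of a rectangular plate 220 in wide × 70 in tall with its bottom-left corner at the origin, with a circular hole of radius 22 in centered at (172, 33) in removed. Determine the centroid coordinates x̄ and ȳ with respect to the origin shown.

x̄ = 103.21 in, ȳ = 35.22 in

Part | A | x̄ᵢ | ȳᵢ | A·x̄ᵢ | A·ȳᵢ
plate | 15400.00 | 110.00 | 35.00 | 1694000.00 | 539000.00
hole | -1520.53 | 172.00 | 33.00 | -261531.31 | -50177.52
Σ | 13879.47 |  |  | 1432468.69 | 488822.48
x̄ = 1432468.69 / 13879.47 = 103.21 in
ȳ = 488822.48 / 13879.47 = 35.22 in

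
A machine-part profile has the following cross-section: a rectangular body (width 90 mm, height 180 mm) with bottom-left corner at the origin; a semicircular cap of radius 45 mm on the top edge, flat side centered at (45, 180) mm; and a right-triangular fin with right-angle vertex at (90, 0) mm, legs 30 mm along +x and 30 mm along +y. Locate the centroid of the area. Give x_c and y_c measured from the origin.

Part | A | x̄ᵢ | ȳᵢ | A·x̄ᵢ | A·ȳᵢ
rectangular body | 16200.00 | 45.00 | 90.00 | 729000.00 | 1458000.00
semicircular top | 3180.86 | 45.00 | 199.10 | 143138.82 | 633305.26
triangular fin | 450.00 | 100.00 | 10.00 | 45000.00 | 4500.00
Σ | 19830.86 |  |  | 917138.82 | 2095805.26
x_c = 917138.82 / 19830.86 = 46.25 mm
y_c = 2095805.26 / 19830.86 = 105.68 mm

x_c = 46.25 mm, y_c = 105.68 mm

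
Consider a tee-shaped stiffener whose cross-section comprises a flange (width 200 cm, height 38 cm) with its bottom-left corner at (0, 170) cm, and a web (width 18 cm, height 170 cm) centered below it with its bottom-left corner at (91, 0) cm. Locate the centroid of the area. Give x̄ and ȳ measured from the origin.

x̄ = 100.00 cm, ȳ = 159.15 cm

web: A = 18 × 170 = 3060.00, centroid at (100.00, 85.00).
flange: A = 200 × 38 = 7600.00, centroid at (100.00, 189.00).
ΣA = 10660.00 cm²
ΣAx̄ = (3060.00)(100.00) + (7600.00)(100.00) = 1066000.00 cm³
ΣAȳ = (3060.00)(85.00) + (7600.00)(189.00) = 1696500.00 cm³
x̄ = 1066000.00 / 10660.00 = 100.00 cm
ȳ = 1696500.00 / 10660.00 = 159.15 cm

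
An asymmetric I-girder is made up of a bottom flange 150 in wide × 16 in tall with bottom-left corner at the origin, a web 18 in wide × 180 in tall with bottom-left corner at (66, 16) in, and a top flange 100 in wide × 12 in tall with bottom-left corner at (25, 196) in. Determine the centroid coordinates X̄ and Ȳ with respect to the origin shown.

bottom flange: A = 150 × 16 = 2400.00, centroid at (75.00, 8.00).
web: A = 18 × 180 = 3240.00, centroid at (75.00, 106.00).
top flange: A = 100 × 12 = 1200.00, centroid at (75.00, 202.00).
ΣA = 6840.00 in², ΣAX̄ = 513000.00 in³, ΣAȲ = 605040.00 in³.
X̄ = 513000.00/6840.00 = 75.00 in; Ȳ = 605040.00/6840.00 = 88.46 in.

X̄ = 75.00 in, Ȳ = 88.46 in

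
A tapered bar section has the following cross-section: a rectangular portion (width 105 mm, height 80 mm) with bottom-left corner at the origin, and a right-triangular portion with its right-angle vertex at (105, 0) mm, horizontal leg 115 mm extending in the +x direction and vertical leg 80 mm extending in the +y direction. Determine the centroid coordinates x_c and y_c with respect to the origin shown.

Part | A | x̄ᵢ | ȳᵢ | A·x̄ᵢ | A·ȳᵢ
rectangular portion | 8400.00 | 52.50 | 40.00 | 441000.00 | 336000.00
triangular portion | 4600.00 | 143.33 | 26.67 | 659333.33 | 122666.67
Σ | 13000.00 |  |  | 1100333.33 | 458666.67
x_c = 1100333.33 / 13000.00 = 84.64 mm
y_c = 458666.67 / 13000.00 = 35.28 mm

x_c = 84.64 mm, y_c = 35.28 mm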